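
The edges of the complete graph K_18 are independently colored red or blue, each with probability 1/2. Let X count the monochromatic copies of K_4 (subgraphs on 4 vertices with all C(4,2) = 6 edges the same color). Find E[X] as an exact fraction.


Let X = Σ_S X_S over the C(18, 4) = 3060 subsets S of size 4, where X_S = 1 if the K_4 on S is monochromatic.
For a fixed S, the K_4 on S has C(4, 2) = 6 edges. P[all 6 edges red] = (1/2)^6, and likewise for blue, so P[monochromatic] = 2·(1/2)^6 = 2^{1 − 6} = 1/32.
By linearity: E[X] = C(18, 4) · 2^{1 − 6} = 3060 · 1/32 = 765/8.
Numerically: E[X] ≈ 95.6250.

E[X] = C(18,4)·2^(1−C(4,2)) = 765/8 ≈ 95.6250.


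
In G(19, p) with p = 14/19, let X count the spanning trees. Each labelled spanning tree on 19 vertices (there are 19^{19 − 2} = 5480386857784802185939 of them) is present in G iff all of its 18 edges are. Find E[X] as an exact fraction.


K_19 has 19^{19 − 2} = 5480386857784802185939 labelled spanning trees.
For each such spanning tree H, let X_H = 1 if all 18 edges of H are present in G. Then P[X_H = 1] = p^{18} = (14/19)^{18} = 426878854210636742656/104127350297911241532841.
By linearity: E[X] = Σ_H E[X_H] = 5480386857784802185939 · p^{18} = 5480386857784802185939 · 426878854210636742656/104127350297911241532841 = 426878854210636742656/19.
Numerically: E[X] ≈ 2.2467e+19.

E[X] = 5480386857784802185939 · (14/19)^{18} = 426878854210636742656/19 ≈ 2.2467e+19.


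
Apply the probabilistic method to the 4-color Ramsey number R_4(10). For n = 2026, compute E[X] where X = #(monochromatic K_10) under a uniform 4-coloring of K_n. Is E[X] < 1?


E[X] = C(2026, 10) · 4^{1 − 45} = 314029205130126398094885285 · 4^{−44} = 314029205130126398094885285/309485009821345068724781056.
As a reduced fraction: E[X] = 314029205130126398094885285/309485009821345068724781056 ≈ 1.0146831.
Is E[X] < 1? NO.
Since E[X] ≥ 1, the first-moment bound is inconclusive at n = 2026; it does NOT by itself certify R_4(10) > 2026.

E[X] = 314029205130126398094885285/309485009821345068724781056 ≈ 1.0146831; E[X] ≥ 1; first-moment method inconclusive here.


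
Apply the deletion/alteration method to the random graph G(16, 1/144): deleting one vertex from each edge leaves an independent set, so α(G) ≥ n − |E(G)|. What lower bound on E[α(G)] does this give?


E[|E(G)|] = C(16, 2)·p = 120 · (1/144) = 5/6.
E[α(G)] ≥ n − E[|E(G)|] = 16 − 5/6 = 91/6.
Numerically: ≈ 15.166667.
(This is only a lower bound; the true E[α(G)] may be larger.)

E[α(G)] ≥ 91/6 ≈ 15.166667.


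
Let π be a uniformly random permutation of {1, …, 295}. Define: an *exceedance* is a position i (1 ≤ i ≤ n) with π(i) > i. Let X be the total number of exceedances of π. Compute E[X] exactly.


Write X = Σ_{i=1}^{295} X_i, where X_i = 1_{π(i) > i}.
For each fixed i, π(i) is uniform over {1, …, 295} (marginal of a uniform permutation), so P[π(i) > i] = (n − i)/n. Summing: Σ_{i=1}^{295} (n − i)/n = (0 + 1 + … + 294)/295 = 295(295 − 1)/(2·295) = (295 − 1)/2.
Hence E[X] = Σ_{i=1}^{295} (295 − i)/295 = 147 ≈ 147.000000.

E[X] = 147 = 147.000000.


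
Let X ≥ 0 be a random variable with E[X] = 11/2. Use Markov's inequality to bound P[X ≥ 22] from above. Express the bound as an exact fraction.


μ = E[X] = 11/2, a = 22.
Markov: P[X ≥ 22] ≤ μ/a = (11/2)/22 = 1/4.
Numerically: ≈ 0.250000.
(Since a = 22 > μ = 5.500000, the bound 1/4 is < 1 and informative.)

P[X ≥ 22] ≤ 1/4 ≈ 0.250000.


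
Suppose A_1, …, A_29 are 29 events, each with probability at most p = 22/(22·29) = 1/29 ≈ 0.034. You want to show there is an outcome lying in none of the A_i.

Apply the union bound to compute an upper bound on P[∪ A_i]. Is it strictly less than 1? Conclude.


Union bound: P[∪_{i=1}^{29} A_i] ≤ Σ_i P[A_i] ≤ 29·p = 29·(1/29) = 1.
Numerically: 1 ≈ 1.000.
Is 1 < 1? NO.
Since the bound 1 is ≥ 1, the union bound is uninformative here; it does NOT by itself certify existence.

29·p = 1 ≈ 1.000; existence NOT certified by the union bound.


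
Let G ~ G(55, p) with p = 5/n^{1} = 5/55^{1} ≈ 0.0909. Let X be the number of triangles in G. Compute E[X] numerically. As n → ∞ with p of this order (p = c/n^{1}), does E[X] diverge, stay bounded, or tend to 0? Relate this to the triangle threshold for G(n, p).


Number of potential triangles: C(55, 3) = 26235.
Each occurs with probability p³ ≈ (0.0909)³ ≈ 7.51315e-04.
By linearity: E[X] = C(55, 3)·p³ ≈ 26235 · 7.51315e-04 ≈ 19.711.
Here α = 1, so p = 5/n is exactly at the triangle threshold p ~ 1/n. Asymptotically E[X] → c³/6 = 5³/6 = 125/6 ≈ 20.833, a bounded constant. In this regime the triangle count is asymptotically Poisson(c³/6).

E[X] ≈ 19.711; in regime p = Θ(1/n^{1}) E[X] stays bounded (at the triangle threshold p ~ 1/n).


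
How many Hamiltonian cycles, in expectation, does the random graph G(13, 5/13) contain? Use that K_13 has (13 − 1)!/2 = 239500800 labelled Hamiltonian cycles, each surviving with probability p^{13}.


K_13 has (13 − 1)!/2 = 239500800 labelled Hamiltonian cycles.
For each such Hamiltonian cycle H, let X_H = 1 if all 13 edges of H are present in G. Then P[X_H = 1] = p^{13} = (5/13)^{13} = 1220703125/302875106592253.
By linearity of expectation: E[X] = Σ_H E[X_H] = 239500800 · p^{13} = 239500800 · 1220703125/302875106592253 = 292359375000000000/302875106592253.
Numerically: E[X] ≈ 965.

E[X] = 239500800 · (5/13)^{13} = 292359375000000000/302875106592253 ≈ 965.


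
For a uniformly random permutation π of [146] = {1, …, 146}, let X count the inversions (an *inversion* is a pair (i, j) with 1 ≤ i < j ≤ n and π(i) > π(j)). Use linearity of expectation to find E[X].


Write X = Σ X_I over the C(146, 2) = 10585 pairs i < j, with X_I the indicator of one inversion.
There are 10585 indicators.
For each fixed pair i < j, the values π(i) and π(j) are two distinct elements of {1, …, 146} in uniformly random order; by symmetry P[π(i) > π(j)] = 1/2.
By linearity: E[X] = 10585 · (1/2) = C(146, 2) · (1/2) = 10585/2 = 10585/2 ≈ 5292.50000.

E[X] = 10585/2 = 5292.50000.


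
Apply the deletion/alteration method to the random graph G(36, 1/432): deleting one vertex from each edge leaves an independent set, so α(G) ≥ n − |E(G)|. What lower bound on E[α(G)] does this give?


E[|E(G)|] = C(36, 2)·p = 630 · (1/432) = 35/24.
E[α(G)] ≥ n − E[|E(G)|] = 36 − 35/24 = 829/24.
Numerically: ≈ 34.5417.
(This is only a lower bound; the true E[α(G)] may be larger.)

E[α(G)] ≥ 829/24 ≈ 34.5417.


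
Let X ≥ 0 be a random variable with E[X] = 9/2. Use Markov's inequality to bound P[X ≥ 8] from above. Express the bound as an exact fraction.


μ = E[X] = 9/2, a = 8.
Markov: P[X ≥ 8] ≤ μ/a = (9/2)/8 = 9/16.
Numerically: ≈ 0.562500.
(Since a = 8 > μ = 4.500000, the bound 9/16 is < 1 and informative.)

P[X ≥ 8] ≤ 9/16 ≈ 0.562500.


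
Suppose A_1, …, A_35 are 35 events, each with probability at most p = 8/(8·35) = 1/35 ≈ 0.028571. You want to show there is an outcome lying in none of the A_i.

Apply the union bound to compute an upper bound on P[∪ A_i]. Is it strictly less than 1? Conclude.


Union bound: P[∪_{i=1}^{35} A_i] ≤ Σ_i P[A_i] ≤ 35·p = 35·(1/35) = 1.
Numerically: 1 ≈ 1.000000.
Is 1 < 1? NO.
Since the bound 1 is ≥ 1, the union bound is uninformative here; it does NOT by itself certify existence.

35·p = 1 ≈ 1.000000; existence NOT certified by the union bound.


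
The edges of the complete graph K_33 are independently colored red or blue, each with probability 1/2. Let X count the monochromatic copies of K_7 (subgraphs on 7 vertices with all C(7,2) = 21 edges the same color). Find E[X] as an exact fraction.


Let X = Σ_S X_S over the C(33, 7) = 4272048 subsets S of size 7, where X_S = 1 if the K_7 on S is monochromatic.
For a fixed S, the K_7 on S has C(7, 2) = 21 edges. P[all 21 edges red] = (1/2)^21, and likewise for blue, so P[monochromatic] = 2·(1/2)^21 = 2^{1 − 21} = 1/1048576.
By linearity of expectation: E[X] = C(33, 7) · 2^{1 − 21} = 4272048 · 1/1048576 = 267003/65536.
Numerically: E[X] ≈ 4.074.

E[X] = C(33,7)·2^(1−C(7,2)) = 267003/65536 ≈ 4.074.


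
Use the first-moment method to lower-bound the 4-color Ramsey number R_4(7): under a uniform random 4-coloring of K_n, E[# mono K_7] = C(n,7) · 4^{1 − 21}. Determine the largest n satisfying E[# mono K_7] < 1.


We need C(n, 7) · 4^{1 − 21} < 1, i.e. C(n, 7) < 4^{21 − 1} = 1099511627776.
Check values of n near the boundary:
  n = 178: C(178, 7) = 996867063280; 996867063280 < 1099511627776? YES
  n = 179: C(179, 7) = 1037437234460; 1037437234460 < 1099511627776? YES
  n = 180: C(180, 7) = 1079414463600; 1079414463600 < 1099511627776? YES
  n = 181: C(181, 7) = 1122839183400; 1122839183400 < 1099511627776? NO
  n = 182: C(182, 7) = 1167752750736; 1167752750736 < 1099511627776? NO
The largest n with C(n, 7) < 1099511627776 is n = 180 (where E[X] = 67463403975/68719476736 ≈ 0.9817217). Hence R_4(7) > 180, i.e. R_4(7) ≥ 181.

Largest n = 180; hence R_4(7) > 180.


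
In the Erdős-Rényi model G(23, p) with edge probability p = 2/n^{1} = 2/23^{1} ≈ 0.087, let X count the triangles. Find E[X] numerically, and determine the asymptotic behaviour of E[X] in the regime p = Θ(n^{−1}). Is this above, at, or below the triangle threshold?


Number of potential triangles: C(23, 3) = 1771.
Each occurs with probability p³ ≈ (0.087)³ ≈ 6.57516e-04.
By linearity: E[X] = C(23, 3)·p³ ≈ 1771 · 6.57516e-04 ≈ 1.164.
Here α = 1, so p = 2/n is exactly at the triangle threshold p ~ 1/n. Asymptotically E[X] → c³/6 = 2³/6 = 4/3 ≈ 1.333, a bounded constant. In this regime the triangle count is asymptotically Poisson(c³/6).

E[X] ≈ 1.164; in regime p = Θ(1/n^{1}) E[X] stays bounded (at the triangle threshold p ~ 1/n).


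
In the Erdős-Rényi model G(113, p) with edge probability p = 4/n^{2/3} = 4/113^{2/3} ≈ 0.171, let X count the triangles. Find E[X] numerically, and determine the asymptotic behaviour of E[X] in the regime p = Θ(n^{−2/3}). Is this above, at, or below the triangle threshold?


Number of potential triangles: C(113, 3) = 234136.
Each occurs with probability p³ ≈ (0.171)³ ≈ 5.01214e-03.
By linearity: E[X] = C(113, 3)·p³ ≈ 234136 · 5.01214e-03 ≈ 1173.522.
Since α = 2/3 < 1, p = c/n^{2/3} ≫ 1/n is above the triangle threshold p ~ 1/n. Asymptotically E[X] ~ (c³/6)·n^{3(1−α)} = (4³/6)·n^{1} → ∞; triangles are abundant w.h.p.

E[X] ≈ 1173.522; in regime p = Θ(1/n^{2/3}) E[X] diverges (above the triangle threshold p ~ 1/n).


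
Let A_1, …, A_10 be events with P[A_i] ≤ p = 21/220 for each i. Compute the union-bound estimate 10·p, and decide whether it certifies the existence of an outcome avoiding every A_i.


Union bound: P[∪_{i=1}^{10} A_i] ≤ Σ_i P[A_i] ≤ 10·p = 10·(21/220) = 21/22.
Numerically: 21/22 ≈ 0.955.
Is 21/22 < 1? YES.
Since P[∪ A_i] ≤ 21/22 < 1, the complement has P[∩ A_i^c] ≥ 1 − 21/22 = 1/22 > 0, so some outcome avoids every A_i.

10·p = 21/22 ≈ 0.955; existence CERTIFIED by the union bound.


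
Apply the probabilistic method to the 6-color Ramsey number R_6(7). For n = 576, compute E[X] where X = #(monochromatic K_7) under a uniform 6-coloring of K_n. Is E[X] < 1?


E[X] = C(576, 7) · 6^{1 − 21} = 4023771393470400 · 6^{−20} = 4023771393470400/3656158440062976.
As a reduced fraction: E[X] = 6985714224775/6347497291776 ≈ 1.101.
Is E[X] < 1? NO.
Since E[X] ≥ 1, the first-moment bound is inconclusive at n = 576; it does NOT by itself certify R_6(7) > 576.

E[X] = 6985714224775/6347497291776 ≈ 1.101; E[X] ≥ 1; first-moment method inconclusive here.


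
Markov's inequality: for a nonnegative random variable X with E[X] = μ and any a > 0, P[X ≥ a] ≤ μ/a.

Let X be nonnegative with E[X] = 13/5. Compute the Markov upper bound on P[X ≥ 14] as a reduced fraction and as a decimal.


μ = E[X] = 13/5, a = 14.
Markov: P[X ≥ 14] ≤ μ/a = (13/5)/14 = 13/70.
Numerically: ≈ 0.1857.
(Since a = 14 > μ = 2.6000, the bound 13/70 is < 1 and informative.)

P[X ≥ 14] ≤ 13/70 ≈ 0.1857.


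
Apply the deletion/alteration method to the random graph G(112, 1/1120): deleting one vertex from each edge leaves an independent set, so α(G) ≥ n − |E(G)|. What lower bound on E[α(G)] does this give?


E[|E(G)|] = C(112, 2)·p = 6216 · (1/1120) = 111/20.
E[α(G)] ≥ n − E[|E(G)|] = 112 − 111/20 = 2129/20.
Numerically: ≈ 106.45000.
(This is only a lower bound; the true E[α(G)] may be larger.)

E[α(G)] ≥ 2129/20 ≈ 106.45000.


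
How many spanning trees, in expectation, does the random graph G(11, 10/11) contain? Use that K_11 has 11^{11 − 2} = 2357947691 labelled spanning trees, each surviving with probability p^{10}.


K_11 has 11^{11 − 2} = 2357947691 labelled spanning trees.
For each such spanning tree H, let X_H = 1 if all 10 edges of H are present in G. Then P[X_H = 1] = p^{10} = (10/11)^{10} = 10000000000/25937424601.
By linearity: E[X] = Σ_H E[X_H] = 2357947691 · p^{10} = 2357947691 · 10000000000/25937424601 = 10000000000/11.
Numerically: E[X] ≈ 9.091e+08.

E[X] = 2357947691 · (10/11)^{10} = 10000000000/11 ≈ 9.091e+08.


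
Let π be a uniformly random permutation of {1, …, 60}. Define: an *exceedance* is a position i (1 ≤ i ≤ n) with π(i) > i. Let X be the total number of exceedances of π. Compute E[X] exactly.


Write X = Σ_{i=1}^{60} X_i, where X_i = 1_{π(i) > i}.
For each fixed i, π(i) is uniform over {1, …, 60} (marginal of a uniform permutation), so P[π(i) > i] = (n − i)/n. Summing: Σ_{i=1}^{60} (n − i)/n = (0 + 1 + … + 59)/60 = 60(60 − 1)/(2·60) = (60 − 1)/2.
Hence E[X] = Σ_{i=1}^{60} (60 − i)/60 = 59/2 ≈ 29.500000.

E[X] = 59/2 = 29.500000.


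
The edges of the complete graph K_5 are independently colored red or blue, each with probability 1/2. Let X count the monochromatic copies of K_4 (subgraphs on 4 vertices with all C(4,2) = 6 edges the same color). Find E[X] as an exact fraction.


Let X = Σ_S X_S over the C(5, 4) = 5 subsets S of size 4, where X_S = 1 if the K_4 on S is monochromatic.
For a fixed S, the K_4 on S has C(4, 2) = 6 edges. P[all 6 edges red] = (1/2)^6, and likewise for blue, so P[monochromatic] = 2·(1/2)^6 = 2^{1 − 6} = 1/32.
By linearity of expectation: E[X] = C(5, 4) · 2^{1 − 6} = 5 · 1/32 = 5/32.
Numerically: E[X] ≈ 0.15625.

E[X] = C(5,4)·2^(1−C(4,2)) = 5/32 ≈ 0.15625.


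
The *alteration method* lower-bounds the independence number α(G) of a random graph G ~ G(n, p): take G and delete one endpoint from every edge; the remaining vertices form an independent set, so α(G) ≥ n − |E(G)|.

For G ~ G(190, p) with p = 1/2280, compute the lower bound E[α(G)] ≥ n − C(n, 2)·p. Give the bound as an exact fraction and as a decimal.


E[|E(G)|] = C(190, 2)·p = 17955 · (1/2280) = 63/8.
E[α(G)] ≥ n − E[|E(G)|] = 190 − 63/8 = 1457/8.
Numerically: ≈ 182.1250.
(This is only a lower bound; the true E[α(G)] may be larger.)

E[α(G)] ≥ 1457/8 ≈ 182.1250.


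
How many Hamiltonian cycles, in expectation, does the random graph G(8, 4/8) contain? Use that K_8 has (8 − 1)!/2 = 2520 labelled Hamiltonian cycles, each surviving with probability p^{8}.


K_8 has (8 − 1)!/2 = 2520 labelled Hamiltonian cycles.
For each such Hamiltonian cycle H, let X_H = 1 if all 8 edges of H are present in G. Then P[X_H = 1] = p^{8} = (1/2)^{8} = 1/256.
Summing the indicators: E[X] = Σ_H E[X_H] = 2520 · p^{8} = 2520 · 1/256 = 315/32.
Numerically: E[X] ≈ 9.8438.

E[X] = 2520 · (1/2)^{8} = 315/32 ≈ 9.8438.


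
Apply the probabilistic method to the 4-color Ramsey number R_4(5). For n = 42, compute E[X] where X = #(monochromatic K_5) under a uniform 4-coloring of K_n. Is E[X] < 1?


E[X] = C(42, 5) · 4^{1 − 10} = 850668 · 4^{−9} = 850668/262144.
As a reduced fraction: E[X] = 212667/65536 ≈ 3.245041.
Is E[X] < 1? NO.
Since E[X] ≥ 1, the first-moment bound is inconclusive at n = 42; it does NOT by itself certify R_4(5) > 42.

E[X] = 212667/65536 ≈ 3.245041; E[X] ≥ 1; first-moment method inconclusive here.


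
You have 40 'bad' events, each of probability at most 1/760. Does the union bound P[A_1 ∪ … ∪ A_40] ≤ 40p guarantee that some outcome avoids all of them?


Union bound: P[∪_{i=1}^{40} A_i] ≤ Σ_i P[A_i] ≤ 40·p = 40·(1/760) = 1/19.
Numerically: 1/19 ≈ 0.05263.
Is 1/19 < 1? YES.
Since P[∪ A_i] ≤ 1/19 < 1, the complement has P[∩ A_i^c] ≥ 1 − 1/19 = 18/19 > 0, so some outcome avoids every A_i.

40·p = 1/19 ≈ 0.05263; existence CERTIFIED by the union bound.


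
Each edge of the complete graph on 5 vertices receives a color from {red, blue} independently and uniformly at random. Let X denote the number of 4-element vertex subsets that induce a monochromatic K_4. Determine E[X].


Let X = Σ_S X_S over the C(5, 4) = 5 subsets S of size 4, where X_S = 1 if the K_4 on S is monochromatic.
For a fixed S, the K_4 on S has C(4, 2) = 6 edges. P[all 6 edges red] = (1/2)^6, and likewise for blue, so P[monochromatic] = 2·(1/2)^6 = 2^{1 − 6} = 1/32.
Summing: E[X] = C(5, 4) · 2^{1 − 6} = 5 · 1/32 = 5/32.
Numerically: E[X] ≈ 0.156.

E[X] = C(5,4)·2^(1−C(4,2)) = 5/32 ≈ 0.156.


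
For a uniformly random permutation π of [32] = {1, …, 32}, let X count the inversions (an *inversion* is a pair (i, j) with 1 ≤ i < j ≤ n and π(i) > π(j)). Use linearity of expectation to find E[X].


Write X = Σ X_I over the C(32, 2) = 496 pairs i < j, with X_I the indicator of one inversion.
There are 496 indicators.
For each fixed pair i < j, the values π(i) and π(j) are two distinct elements of {1, …, 32} in uniformly random order; by symmetry P[π(i) > π(j)] = 1/2.
By linearity: E[X] = 496 · (1/2) = C(32, 2) · (1/2) = 496/2 = 248 ≈ 248.0000.

E[X] = 248 = 248.0000.


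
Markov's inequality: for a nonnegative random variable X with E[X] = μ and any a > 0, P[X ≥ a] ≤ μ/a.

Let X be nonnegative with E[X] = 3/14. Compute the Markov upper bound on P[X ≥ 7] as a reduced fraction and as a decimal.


μ = E[X] = 3/14, a = 7.
Markov: P[X ≥ 7] ≤ μ/a = (3/14)/7 = 3/98.
Numerically: ≈ 0.03061.
(Since a = 7 > μ = 0.21429, the bound 3/98 is < 1 and informative.)

P[X ≥ 7] ≤ 3/98 ≈ 0.03061.


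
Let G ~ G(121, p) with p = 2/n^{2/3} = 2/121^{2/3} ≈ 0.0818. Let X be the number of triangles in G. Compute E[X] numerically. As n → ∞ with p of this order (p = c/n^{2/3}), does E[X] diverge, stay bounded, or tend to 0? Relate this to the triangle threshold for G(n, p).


Number of potential triangles: C(121, 3) = 287980.
Each occurs with probability p³ ≈ (0.0818)³ ≈ 5.46411e-04.
By linearity: E[X] = C(121, 3)·p³ ≈ 287980 · 5.46411e-04 ≈ 157.355.
Since α = 2/3 < 1, p = c/n^{2/3} ≫ 1/n is above the triangle threshold p ~ 1/n. Asymptotically E[X] ~ (c³/6)·n^{3(1−α)} = (2³/6)·n^{1} → ∞; triangles are abundant w.h.p.

E[X] ≈ 157.355; in regime p = Θ(1/n^{2/3}) E[X] diverges (above the triangle threshold p ~ 1/n).


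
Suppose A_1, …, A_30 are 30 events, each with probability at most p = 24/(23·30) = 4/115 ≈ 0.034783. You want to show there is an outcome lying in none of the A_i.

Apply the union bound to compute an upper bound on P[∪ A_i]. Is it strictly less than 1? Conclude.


Union bound: P[∪_{i=1}^{30} A_i] ≤ Σ_i P[A_i] ≤ 30·p = 30·(4/115) = 24/23.
Numerically: 24/23 ≈ 1.043478.
Is 24/23 < 1? NO.
Since the bound 24/23 is ≥ 1, the union bound is uninformative here; it does NOT by itself certify existence.

30·p = 24/23 ≈ 1.043478; existence NOT certified by the union bound.


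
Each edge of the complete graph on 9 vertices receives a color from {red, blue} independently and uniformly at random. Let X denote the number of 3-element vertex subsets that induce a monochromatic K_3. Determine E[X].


Let X = Σ_S X_S over the C(9, 3) = 84 subsets S of size 3, where X_S = 1 if the K_3 on S is monochromatic.
For a fixed S, the K_3 on S has C(3, 2) = 3 edges. P[all 3 edges red] = (1/2)^3, and likewise for blue, so P[monochromatic] = 2·(1/2)^3 = 2^{1 − 3} = 1/4.
By linearity of expectation: E[X] = C(9, 3) · 2^{1 − 3} = 84 · 1/4 = 21.
Numerically: E[X] ≈ 21.000.

E[X] = C(9,3)·2^(1−C(3,2)) = 21 ≈ 21.000.


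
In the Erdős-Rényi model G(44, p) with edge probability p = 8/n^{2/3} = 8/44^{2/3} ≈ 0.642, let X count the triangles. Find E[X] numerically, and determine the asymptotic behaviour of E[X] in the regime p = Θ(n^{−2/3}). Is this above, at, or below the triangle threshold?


Number of potential triangles: C(44, 3) = 13244.
Each occurs with probability p³ ≈ (0.642)³ ≈ 2.64463e-01.
By linearity: E[X] = C(44, 3)·p³ ≈ 13244 · 2.64463e-01 ≈ 3502.545.
Since α = 2/3 < 1, p = c/n^{2/3} ≫ 1/n is above the triangle threshold p ~ 1/n. Asymptotically E[X] ~ (c³/6)·n^{3(1−α)} = (8³/6)·n^{1} → ∞; triangles are abundant w.h.p.

E[X] ≈ 3502.545; in regime p = Θ(1/n^{2/3}) E[X] diverges (above the triangle threshold p ~ 1/n).


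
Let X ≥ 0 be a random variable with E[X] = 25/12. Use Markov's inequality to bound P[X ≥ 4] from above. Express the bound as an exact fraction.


μ = E[X] = 25/12, a = 4.
Markov: P[X ≥ 4] ≤ μ/a = (25/12)/4 = 25/48.
Numerically: ≈ 0.5208.
(Since a = 4 > μ = 2.0833, the bound 25/48 is < 1 and informative.)

P[X ≥ 4] ≤ 25/48 ≈ 0.5208.


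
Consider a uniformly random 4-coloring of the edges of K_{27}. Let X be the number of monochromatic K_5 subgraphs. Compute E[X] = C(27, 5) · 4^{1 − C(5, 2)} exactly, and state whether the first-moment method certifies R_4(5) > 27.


E[X] = C(27, 5) · 4^{1 − 10} = 80730 · 4^{−9} = 80730/262144.
As a reduced fraction: E[X] = 40365/131072 ≈ 0.3080.
Is E[X] < 1? YES.
Since E[X] < 1, there exists a 4-coloring of K_{27} with no monochromatic K_5; hence R_4(5) > 27.

E[X] = 40365/131072 ≈ 0.3080; E[X] < 1, so R_4(5) > 27.


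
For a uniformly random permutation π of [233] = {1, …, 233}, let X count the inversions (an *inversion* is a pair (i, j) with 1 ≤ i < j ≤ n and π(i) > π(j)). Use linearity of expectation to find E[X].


Write X = Σ X_I over the C(233, 2) = 27028 pairs i < j, with X_I the indicator of one inversion.
There are 27028 indicators.
For each fixed pair i < j, the values π(i) and π(j) are two distinct elements of {1, …, 233} in uniformly random order; by symmetry P[π(i) > π(j)] = 1/2.
By linearity: E[X] = 27028 · (1/2) = C(233, 2) · (1/2) = 27028/2 = 13514 ≈ 13514.000000.

E[X] = 13514 = 13514.000000.


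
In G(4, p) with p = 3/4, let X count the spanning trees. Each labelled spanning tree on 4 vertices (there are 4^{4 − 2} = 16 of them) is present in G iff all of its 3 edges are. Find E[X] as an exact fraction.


K_4 has 4^{4 − 2} = 16 labelled spanning trees.
For each such spanning tree H, let X_H = 1 if all 3 edges of H are present in G. Then P[X_H = 1] = p^{3} = (3/4)^{3} = 27/64.
Summing the indicators: E[X] = Σ_H E[X_H] = 16 · p^{3} = 16 · 27/64 = 27/4.
Numerically: E[X] ≈ 6.75.

E[X] = 16 · (3/4)^{3} = 27/4 ≈ 6.75.


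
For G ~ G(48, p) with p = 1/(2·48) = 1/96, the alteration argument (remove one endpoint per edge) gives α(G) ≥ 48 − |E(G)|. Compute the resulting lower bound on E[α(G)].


E[|E(G)|] = C(48, 2)·p = 1128 · (1/96) = 47/4.
E[α(G)] ≥ n − E[|E(G)|] = 48 − 47/4 = 145/4.
Numerically: ≈ 36.250.
(This is only a lower bound; the true E[α(G)] may be larger.)

E[α(G)] ≥ 145/4 ≈ 36.250.


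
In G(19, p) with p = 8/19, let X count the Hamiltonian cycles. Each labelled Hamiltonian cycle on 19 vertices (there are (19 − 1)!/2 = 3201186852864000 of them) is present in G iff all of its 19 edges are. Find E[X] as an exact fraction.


K_19 has (19 − 1)!/2 = 3201186852864000 labelled Hamiltonian cycles.
For each such Hamiltonian cycle H, let X_H = 1 if all 19 edges of H are present in G. Then P[X_H = 1] = p^{19} = (8/19)^{19} = 144115188075855872/1978419655660313589123979.
By linearity: E[X] = Σ_H E[X_H] = 3201186852864000 · p^{19} = 3201186852864000 · 144115188075855872/1978419655660313589123979 = 461339645366452518590934417408000/1978419655660313589123979.
Numerically: E[X] ≈ 2.33e+08.

E[X] = 3201186852864000 · (8/19)^{19} = 461339645366452518590934417408000/1978419655660313589123979 ≈ 2.33e+08.


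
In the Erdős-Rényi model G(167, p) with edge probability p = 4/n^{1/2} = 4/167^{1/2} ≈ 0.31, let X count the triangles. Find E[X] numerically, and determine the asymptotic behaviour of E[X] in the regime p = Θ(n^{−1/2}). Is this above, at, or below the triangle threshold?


Number of potential triangles: C(167, 3) = 762355.
Each occurs with probability p³ ≈ (0.31)³ ≈ 2.96555e-02.
By linearity: E[X] = C(167, 3)·p³ ≈ 762355 · 2.96555e-02 ≈ 22608.020.
Since α = 1/2 < 1, p = c/n^{1/2} ≫ 1/n is above the triangle threshold p ~ 1/n. Asymptotically E[X] ~ (c³/6)·n^{3(1−α)} = (4³/6)·n^{1.5} → ∞; triangles are abundant w.h.p.

E[X] ≈ 22608.020; in regime p = Θ(1/n^{1/2}) E[X] diverges (above the triangle threshold p ~ 1/n).


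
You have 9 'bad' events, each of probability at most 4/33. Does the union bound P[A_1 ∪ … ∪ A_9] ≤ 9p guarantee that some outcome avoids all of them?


Union bound: P[∪_{i=1}^{9} A_i] ≤ Σ_i P[A_i] ≤ 9·p = 9·(4/33) = 12/11.
Numerically: 12/11 ≈ 1.0909.
Is 12/11 < 1? NO.
Since the bound 12/11 is ≥ 1, the union bound is uninformative here; it does NOT by itself certify existence.

9·p = 12/11 ≈ 1.0909; existence NOT certified by the union bound.


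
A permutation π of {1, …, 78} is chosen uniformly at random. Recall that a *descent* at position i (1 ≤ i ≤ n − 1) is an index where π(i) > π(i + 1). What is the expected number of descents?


Write X = Σ X_I over i = 1, …, 77, with X_I the indicator of one descent.
There are 77 indicators.
For each fixed i, the pair (π(i), π(i+1)) is a uniformly random ordered pair of distinct values from {1, …, 78}; by symmetry P[π(i) > π(i+1)] = 1/2.
By linearity: E[X] = 77 · (1/2) = (78 − 1) · (1/2) = 77/2 ≈ 38.50000.

E[X] = 77/2 = 38.50000.


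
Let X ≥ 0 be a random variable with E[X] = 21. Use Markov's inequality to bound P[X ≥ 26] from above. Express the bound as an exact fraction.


μ = E[X] = 21, a = 26.
Markov: P[X ≥ 26] ≤ μ/a = (21)/26 = 21/26.
Numerically: ≈ 0.8077.
(Since a = 26 > μ = 21.0000, the bound 21/26 is < 1 and informative.)

P[X ≥ 26] ≤ 21/26 ≈ 0.8077.


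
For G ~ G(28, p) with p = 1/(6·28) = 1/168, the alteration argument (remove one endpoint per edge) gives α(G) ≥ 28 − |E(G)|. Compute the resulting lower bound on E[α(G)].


E[|E(G)|] = C(28, 2)·p = 378 · (1/168) = 9/4.
E[α(G)] ≥ n − E[|E(G)|] = 28 − 9/4 = 103/4.
Numerically: ≈ 25.750000.
(This is only a lower bound; the true E[α(G)] may be larger.)

E[α(G)] ≥ 103/4 ≈ 25.750000.


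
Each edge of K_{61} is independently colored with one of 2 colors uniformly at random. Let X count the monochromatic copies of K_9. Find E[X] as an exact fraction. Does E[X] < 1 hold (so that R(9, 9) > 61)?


E[X] = C(61, 9) · 2^{1 − 36} = 17341763505 · 2^{−35} = 17341763505/34359738368.
As a reduced fraction: E[X] = 17341763505/34359738368 ≈ 0.505.
Is E[X] < 1? YES.
Since E[X] < 1, there exists a 2-coloring of K_{61} with no monochromatic K_9; hence R(9, 9) > 61.

E[X] = 17341763505/34359738368 ≈ 0.505; E[X] < 1, so R(9, 9) > 61.


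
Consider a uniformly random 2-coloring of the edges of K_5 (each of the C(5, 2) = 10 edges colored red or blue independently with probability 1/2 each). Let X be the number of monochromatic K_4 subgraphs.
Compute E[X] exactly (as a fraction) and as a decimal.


Let X = Σ_S X_S over the C(5, 4) = 5 subsets S of size 4, where X_S = 1 if the K_4 on S is monochromatic.
For a fixed S, the K_4 on S has C(4, 2) = 6 edges. P[all 6 edges red] = (1/2)^6, and likewise for blue, so P[monochromatic] = 2·(1/2)^6 = 2^{1 − 6} = 1/32.
Summing: E[X] = C(5, 4) · 2^{1 − 6} = 5 · 1/32 = 5/32.
Numerically: E[X] ≈ 0.156250.

E[X] = C(5,4)·2^(1−C(4,2)) = 5/32 ≈ 0.156250.


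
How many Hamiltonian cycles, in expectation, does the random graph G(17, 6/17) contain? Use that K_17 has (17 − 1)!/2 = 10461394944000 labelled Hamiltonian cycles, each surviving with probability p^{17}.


K_17 has (17 − 1)!/2 = 10461394944000 labelled Hamiltonian cycles.
For each such Hamiltonian cycle H, let X_H = 1 if all 17 edges of H are present in G. Then P[X_H = 1] = p^{17} = (6/17)^{17} = 16926659444736/827240261886336764177.
By linearity: E[X] = Σ_H E[X_H] = 10461394944000 · p^{17} = 10461394944000 · 16926659444736/827240261886336764177 = 177076469533971037814784000/827240261886336764177.
Numerically: E[X] ≈ 2.14e+05.

E[X] = 10461394944000 · (6/17)^{17} = 177076469533971037814784000/827240261886336764177 ≈ 2.14e+05.


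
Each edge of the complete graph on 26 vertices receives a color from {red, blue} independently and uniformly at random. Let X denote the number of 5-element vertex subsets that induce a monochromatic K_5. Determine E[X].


Let X = Σ_S X_S over the C(26, 5) = 65780 subsets S of size 5, where X_S = 1 if the K_5 on S is monochromatic.
For a fixed S, the K_5 on S has C(5, 2) = 10 edges. P[all 10 edges red] = (1/2)^10, and likewise for blue, so P[monochromatic] = 2·(1/2)^10 = 2^{1 − 10} = 1/512.
By linearity: E[X] = C(26, 5) · 2^{1 − 10} = 65780 · 1/512 = 16445/128.
Numerically: E[X] ≈ 128.477.

E[X] = C(26,5)·2^(1−C(5,2)) = 16445/128 ≈ 128.477.


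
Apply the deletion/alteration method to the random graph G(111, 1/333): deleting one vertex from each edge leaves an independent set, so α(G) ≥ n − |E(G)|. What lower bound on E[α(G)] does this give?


E[|E(G)|] = C(111, 2)·p = 6105 · (1/333) = 55/3.
E[α(G)] ≥ n − E[|E(G)|] = 111 − 55/3 = 278/3.
Numerically: ≈ 92.66667.
(This is only a lower bound; the true E[α(G)] may be larger.)

E[α(G)] ≥ 278/3 ≈ 92.66667.


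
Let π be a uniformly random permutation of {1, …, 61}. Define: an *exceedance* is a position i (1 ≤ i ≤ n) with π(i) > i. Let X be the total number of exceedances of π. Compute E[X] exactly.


Write X = Σ_{i=1}^{61} X_i, where X_i = 1_{π(i) > i}.
For each fixed i, π(i) is uniform over {1, …, 61} (marginal of a uniform permutation), so P[π(i) > i] = (n − i)/n. Summing: Σ_{i=1}^{61} (n − i)/n = (0 + 1 + … + 60)/61 = 61(61 − 1)/(2·61) = (61 − 1)/2.
Hence E[X] = Σ_{i=1}^{61} (61 − i)/61 = 30 ≈ 30.00000.

E[X] = 30 = 30.00000.


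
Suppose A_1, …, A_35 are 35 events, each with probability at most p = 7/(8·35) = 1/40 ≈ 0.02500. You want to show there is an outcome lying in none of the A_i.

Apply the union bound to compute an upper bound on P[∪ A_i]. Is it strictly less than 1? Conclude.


Union bound: P[∪_{i=1}^{35} A_i] ≤ Σ_i P[A_i] ≤ 35·p = 35·(1/40) = 7/8.
Numerically: 7/8 ≈ 0.87500.
Is 7/8 < 1? YES.
Since P[∪ A_i] ≤ 7/8 < 1, the complement has P[∩ A_i^c] ≥ 1 − 7/8 = 1/8 > 0, so some outcome avoids every A_i.

35·p = 7/8 ≈ 0.87500; existence CERTIFIED by the union bound.


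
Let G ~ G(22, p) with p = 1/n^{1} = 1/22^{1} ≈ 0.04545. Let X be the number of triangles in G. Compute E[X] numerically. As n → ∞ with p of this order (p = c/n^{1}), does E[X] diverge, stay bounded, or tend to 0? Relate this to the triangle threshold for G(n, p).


Number of potential triangles: C(22, 3) = 1540.
Each occurs with probability p³ ≈ (0.04545)³ ≈ 9.391435e-05.
By linearity: E[X] = C(22, 3)·p³ ≈ 1540 · 9.391435e-05 ≈ 0.1446.
Here α = 1, so p = 1/n is exactly at the triangle threshold p ~ 1/n. Asymptotically E[X] → c³/6 = 1³/6 = 1/6 ≈ 0.1667, a bounded constant. In this regime the triangle count is asymptotically Poisson(c³/6).

E[X] ≈ 0.1446; in regime p = Θ(1/n^{1}) E[X] stays bounded (at the triangle threshold p ~ 1/n).


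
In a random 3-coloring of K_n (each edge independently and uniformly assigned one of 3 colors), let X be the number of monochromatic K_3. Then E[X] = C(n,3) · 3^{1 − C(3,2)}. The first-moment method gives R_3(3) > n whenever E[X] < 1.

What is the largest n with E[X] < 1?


We need C(n, 3) · 3^{1 − 3} < 1, i.e. C(n, 3) < 3^{3 − 1} = 9.
Check values of n near the boundary:
  n = 3: C(3, 3) = 1; 1 < 9? YES
  n = 4: C(4, 3) = 4; 4 < 9? YES
  n = 5: C(5, 3) = 10; 10 < 9? NO
The largest n with C(n, 3) < 9 is n = 4 (where E[X] = 4/9 ≈ 0.444). Hence R_3(3) > 4, i.e. R_3(3) ≥ 5.

Largest n = 4; hence R_3(3) > 4.


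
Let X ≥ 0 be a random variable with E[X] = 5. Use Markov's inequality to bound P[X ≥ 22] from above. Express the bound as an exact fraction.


μ = E[X] = 5, a = 22.
Markov: P[X ≥ 22] ≤ μ/a = (5)/22 = 5/22.
Numerically: ≈ 0.227273.
(Since a = 22 > μ = 5.000000, the bound 5/22 is < 1 and informative.)

P[X ≥ 22] ≤ 5/22 ≈ 0.227273.


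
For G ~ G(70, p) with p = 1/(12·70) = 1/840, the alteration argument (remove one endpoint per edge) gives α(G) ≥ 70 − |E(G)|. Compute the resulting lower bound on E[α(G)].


E[|E(G)|] = C(70, 2)·p = 2415 · (1/840) = 23/8.
E[α(G)] ≥ n − E[|E(G)|] = 70 − 23/8 = 537/8.
Numerically: ≈ 67.125.
(This is only a lower bound; the true E[α(G)] may be larger.)

E[α(G)] ≥ 537/8 ≈ 67.125.


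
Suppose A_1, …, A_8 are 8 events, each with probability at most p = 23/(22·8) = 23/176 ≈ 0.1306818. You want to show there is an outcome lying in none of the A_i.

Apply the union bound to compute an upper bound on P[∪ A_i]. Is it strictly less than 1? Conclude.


Union bound: P[∪_{i=1}^{8} A_i] ≤ Σ_i P[A_i] ≤ 8·p = 8·(23/176) = 23/22.
Numerically: 23/22 ≈ 1.0454545.
Is 23/22 < 1? NO.
Since the bound 23/22 is ≥ 1, the union bound is uninformative here; it does NOT by itself certify existence.

8·p = 23/22 ≈ 1.0454545; existence NOT certified by the union bound.


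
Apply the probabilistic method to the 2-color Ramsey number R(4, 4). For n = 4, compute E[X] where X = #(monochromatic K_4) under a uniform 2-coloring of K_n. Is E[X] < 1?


E[X] = C(4, 4) · 2^{1 − 6} = 1 · 2^{−5} = 1/32.
As a reduced fraction: E[X] = 1/32 ≈ 0.031.
Is E[X] < 1? YES.
Since E[X] < 1, there exists a 2-coloring of K_{4} with no monochromatic K_4; hence R(4, 4) > 4.

E[X] = 1/32 ≈ 0.031; E[X] < 1, so R(4, 4) > 4.


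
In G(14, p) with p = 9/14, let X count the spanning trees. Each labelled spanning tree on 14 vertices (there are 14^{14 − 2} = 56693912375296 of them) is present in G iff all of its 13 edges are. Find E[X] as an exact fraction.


K_14 has 14^{14 − 2} = 56693912375296 labelled spanning trees.
For each such spanning tree H, let X_H = 1 if all 13 edges of H are present in G. Then P[X_H = 1] = p^{13} = (9/14)^{13} = 2541865828329/793714773254144.
Summing the indicators: E[X] = Σ_H E[X_H] = 56693912375296 · p^{13} = 56693912375296 · 2541865828329/793714773254144 = 2541865828329/14.
Numerically: E[X] ≈ 1.816e+11.

E[X] = 56693912375296 · (9/14)^{13} = 2541865828329/14 ≈ 1.816e+11.


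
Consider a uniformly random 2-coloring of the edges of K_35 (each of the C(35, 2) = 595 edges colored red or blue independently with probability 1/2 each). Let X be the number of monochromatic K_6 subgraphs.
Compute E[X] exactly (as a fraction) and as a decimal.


Let X = Σ_S X_S over the C(35, 6) = 1623160 subsets S of size 6, where X_S = 1 if the K_6 on S is monochromatic.
For a fixed S, the K_6 on S has C(6, 2) = 15 edges. P[all 15 edges red] = (1/2)^15, and likewise for blue, so P[monochromatic] = 2·(1/2)^15 = 2^{1 − 15} = 1/16384.
By linearity: E[X] = C(35, 6) · 2^{1 − 15} = 1623160 · 1/16384 = 202895/2048.
Numerically: E[X] ≈ 99.070.

E[X] = C(35,6)·2^(1−C(6,2)) = 202895/2048 ≈ 99.070.


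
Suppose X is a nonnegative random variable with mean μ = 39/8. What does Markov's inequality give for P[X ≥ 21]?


μ = E[X] = 39/8, a = 21.
Markov: P[X ≥ 21] ≤ μ/a = (39/8)/21 = 13/56.
Numerically: ≈ 0.232.
(Since a = 21 > μ = 4.875, the bound 13/56 is < 1 and informative.)

P[X ≥ 21] ≤ 13/56 ≈ 0.232.


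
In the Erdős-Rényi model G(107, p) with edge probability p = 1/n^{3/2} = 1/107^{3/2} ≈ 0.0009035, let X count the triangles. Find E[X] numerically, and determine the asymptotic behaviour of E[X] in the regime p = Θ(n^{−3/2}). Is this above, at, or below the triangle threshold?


Number of potential triangles: C(107, 3) = 198485.
Each occurs with probability p³ ≈ (0.0009035)³ ≈ 7.375186e-10.
By linearity: E[X] = C(107, 3)·p³ ≈ 198485 · 7.375186e-10 ≈ 0.0001.
Since α = 3/2 > 1, p = c/n^{3/2} = o(1/n) is below the triangle threshold p ~ 1/n. Asymptotically E[X] ~ (c³/6)·n^{3(1−α)} = (1³/6)·n^{-1.5} → 0, so by Markov's inequality G has no triangles w.h.p.

E[X] ≈ 0.0001; in regime p = Θ(1/n^{3/2}) E[X] tends to 0 (below the triangle threshold p ~ 1/n).


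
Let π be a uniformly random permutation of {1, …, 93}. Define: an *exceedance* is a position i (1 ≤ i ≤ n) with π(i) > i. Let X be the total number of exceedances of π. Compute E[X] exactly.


Write X = Σ_{i=1}^{93} X_i, where X_i = 1_{π(i) > i}.
For each fixed i, π(i) is uniform over {1, …, 93} (marginal of a uniform permutation), so P[π(i) > i] = (n − i)/n. Summing: Σ_{i=1}^{93} (n − i)/n = (0 + 1 + … + 92)/93 = 93(93 − 1)/(2·93) = (93 − 1)/2.
Hence E[X] = Σ_{i=1}^{93} (93 − i)/93 = 46 ≈ 46.00000.

E[X] = 46 = 46.00000.


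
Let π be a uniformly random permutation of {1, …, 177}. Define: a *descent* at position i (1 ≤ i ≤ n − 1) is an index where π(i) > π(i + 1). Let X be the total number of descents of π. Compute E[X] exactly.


Write X = Σ X_I over i = 1, …, 176, with X_I the indicator of one descent.
There are 176 indicators.
For each fixed i, the pair (π(i), π(i+1)) is a uniformly random ordered pair of distinct values from {1, …, 177}; by symmetry P[π(i) > π(i+1)] = 1/2.
By linearity: E[X] = 176 · (1/2) = (177 − 1) · (1/2) = 88 ≈ 88.000.

E[X] = 88 = 88.000.


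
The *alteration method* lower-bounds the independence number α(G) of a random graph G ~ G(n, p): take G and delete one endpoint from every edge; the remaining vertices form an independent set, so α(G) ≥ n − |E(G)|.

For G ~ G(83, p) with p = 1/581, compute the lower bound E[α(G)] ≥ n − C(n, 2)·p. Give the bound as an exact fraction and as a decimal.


E[|E(G)|] = C(83, 2)·p = 3403 · (1/581) = 41/7.
E[α(G)] ≥ n − E[|E(G)|] = 83 − 41/7 = 540/7.
Numerically: ≈ 77.143.
(This is only a lower bound; the true E[α(G)] may be larger.)

E[α(G)] ≥ 540/7 ≈ 77.143.


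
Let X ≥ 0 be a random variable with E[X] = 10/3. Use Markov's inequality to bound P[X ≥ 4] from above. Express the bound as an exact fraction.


μ = E[X] = 10/3, a = 4.
Markov: P[X ≥ 4] ≤ μ/a = (10/3)/4 = 5/6.
Numerically: ≈ 0.833.
(Since a = 4 > μ = 3.333, the bound 5/6 is < 1 and informative.)

P[X ≥ 4] ≤ 5/6 ≈ 0.833.


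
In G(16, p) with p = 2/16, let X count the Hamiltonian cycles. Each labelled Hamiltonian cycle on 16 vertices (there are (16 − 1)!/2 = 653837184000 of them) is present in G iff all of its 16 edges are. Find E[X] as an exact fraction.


K_16 has (16 − 1)!/2 = 653837184000 labelled Hamiltonian cycles.
For each such Hamiltonian cycle H, let X_H = 1 if all 16 edges of H are present in G. Then P[X_H = 1] = p^{16} = (1/8)^{16} = 1/281474976710656.
By linearity: E[X] = Σ_H E[X_H] = 653837184000 · p^{16} = 653837184000 · 1/281474976710656 = 638512875/274877906944.
Numerically: E[X] ≈ 0.0023229.

E[X] = 653837184000 · (1/8)^{16} = 638512875/274877906944 ≈ 0.0023229.


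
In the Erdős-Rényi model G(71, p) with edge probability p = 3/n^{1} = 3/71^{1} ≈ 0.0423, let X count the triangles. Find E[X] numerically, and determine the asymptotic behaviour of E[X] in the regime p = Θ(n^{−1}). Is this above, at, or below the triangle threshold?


Number of potential triangles: C(71, 3) = 57155.
Each occurs with probability p³ ≈ (0.0423)³ ≈ 7.54377e-05.
By linearity: E[X] = C(71, 3)·p³ ≈ 57155 · 7.54377e-05 ≈ 4.312.
Here α = 1, so p = 3/n is exactly at the triangle threshold p ~ 1/n. Asymptotically E[X] → c³/6 = 3³/6 = 9/2 ≈ 4.500, a bounded constant. In this regime the triangle count is asymptotically Poisson(c³/6).

E[X] ≈ 4.312; in regime p = Θ(1/n^{1}) E[X] stays bounded (at the triangle threshold p ~ 1/n).
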